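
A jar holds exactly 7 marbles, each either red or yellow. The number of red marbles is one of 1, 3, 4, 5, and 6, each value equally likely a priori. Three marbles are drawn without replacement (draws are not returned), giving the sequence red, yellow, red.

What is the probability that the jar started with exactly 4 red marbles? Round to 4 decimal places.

Compute the likelihood of the observed sequence for each case: P(data | r = 1) = (1/7)(6/6)(0/5) = 0; P(data | r = 3) = (3/7)(4/6)(2/5) = 4/35; P(data | r = 4) = (4/7)(3/6)(3/5) = 6/35; P(data | r = 5) = (5/7)(2/6)(4/5) = 4/21; P(data | r = 6) = (6/7)(1/6)(5/5) = 1/7.
Weighting by the prior gives 1/5 · 0 = 0, 1/5 · 4/35 = 4/175, 1/5 · 6/35 = 6/175, 1/5 · 4/21 = 4/105, 1/5 · 1/7 = 1/35; summing to 13/105.
Therefore the posterior P(r = 4 | data) = (6/175) / (13/105) = 18/65.

0.2769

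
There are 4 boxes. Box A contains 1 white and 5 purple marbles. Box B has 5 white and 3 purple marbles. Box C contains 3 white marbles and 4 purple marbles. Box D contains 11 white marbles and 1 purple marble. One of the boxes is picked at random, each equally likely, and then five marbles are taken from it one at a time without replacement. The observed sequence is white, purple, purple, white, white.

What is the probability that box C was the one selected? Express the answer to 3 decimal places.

0.348

Compute the likelihood of the observed sequence for each case: P(data | box A) = (1/6)(5/5)(4/4)(0/3) = 0; P(data | box B) = (5/8)(3/7)(2/6)(4/5)(3/4) = 0.053571; P(data | box C) = (3/7)(4/6)(3/5)(2/4)(1/3) = 0.028571; P(data | box D) = (11/12)(1/11)(0/10) = 0.
Weighting by the prior gives 1/4 · 0 = 0, 1/4 · 0.053571 = 0.013393, 1/4 · 0.028571 = 0.0071429, 1/4 · 0 = 0; these sum to 0.020536.
Therefore the posterior P(box C | data) = (0.0071429) / (0.020536) = 0.34783.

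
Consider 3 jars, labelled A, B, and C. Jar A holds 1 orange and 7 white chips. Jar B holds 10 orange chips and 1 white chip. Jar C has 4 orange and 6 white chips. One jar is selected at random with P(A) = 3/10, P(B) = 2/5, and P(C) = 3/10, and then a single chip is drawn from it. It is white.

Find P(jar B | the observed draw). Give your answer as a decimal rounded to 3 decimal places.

Under each hypothesis, the probability of this draw is: P(data | jar A) = (7/8) = 0.875; P(data | jar B) = (1/11) = 0.090909; P(data | jar C) = (6/10) = 0.6.
Weighting by the prior gives 3/10 · 0.875 = 0.2625, 2/5 · 0.090909 = 0.036364, 3/10 · 0.6 = 0.18; these sum to 0.47886.
So P(jar B | data) = (0.036364) / (0.47886) = 0.075937.

0.076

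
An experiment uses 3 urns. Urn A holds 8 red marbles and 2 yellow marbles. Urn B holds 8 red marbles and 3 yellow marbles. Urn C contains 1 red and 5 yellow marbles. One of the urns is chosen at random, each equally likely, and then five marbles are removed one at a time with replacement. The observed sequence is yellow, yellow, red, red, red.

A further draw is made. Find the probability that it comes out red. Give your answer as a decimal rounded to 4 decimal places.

For each hypothesis, P(data | H) works out to: P(data | urn A) = (2/10)(2/10)(8/10)(8/10)(8/10) = 0.02048; P(data | urn B) = (3/11)(3/11)(8/11)(8/11)(8/11) = 0.028612; P(data | urn C) = (5/6)(5/6)(1/6)(1/6)(1/6) = 0.003215.
The prior-weighted likelihoods are 1/3 · 0.02048 = 0.0068267, 1/3 · 0.028612 = 0.0095374, 1/3 · 0.003215 = 0.0010717; summing to 0.017436.
Normalising, the posterior is P(urn A | data) = 0.39153, P(urn B | data) = 0.547, P(urn C | data) = 0.061464.
The predictive probability is P(red next | data) = (4/5)(0.39153) + (8/11)(0.547) + (1/6)(0.061464) = 0.72129.

0.7213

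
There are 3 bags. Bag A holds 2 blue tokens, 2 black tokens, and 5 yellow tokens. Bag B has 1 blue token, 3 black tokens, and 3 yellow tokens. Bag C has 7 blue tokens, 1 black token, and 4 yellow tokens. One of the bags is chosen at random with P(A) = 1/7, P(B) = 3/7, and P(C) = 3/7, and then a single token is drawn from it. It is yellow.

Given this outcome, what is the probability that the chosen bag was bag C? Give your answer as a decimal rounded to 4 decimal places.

0.3520

For each hypothesis, P(data | H) works out to: P(data | bag A) = (5/9) = 5/9; P(data | bag B) = (3/7) = 3/7; P(data | bag C) = (4/12) = 1/3.
Weighting by the prior gives 1/7 · 5/9 = 5/63, 3/7 · 3/7 = 9/49, 3/7 · 1/3 = 1/7; summing to 179/441.
Therefore the posterior P(bag C | data) = (1/7) / (179/441) = 63/179.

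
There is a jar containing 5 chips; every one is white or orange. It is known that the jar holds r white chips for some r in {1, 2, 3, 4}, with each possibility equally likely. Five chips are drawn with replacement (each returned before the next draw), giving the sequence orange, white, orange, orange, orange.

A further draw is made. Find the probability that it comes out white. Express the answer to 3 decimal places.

0.315

Under each hypothesis, the probability of the observed sequence is: P(data | r = 1) = (4/5)(1/5)(4/5)(4/5)(4/5) = 0.08192; P(data | r = 2) = (3/5)(2/5)(3/5)(3/5)(3/5) = 0.05184; P(data | r = 3) = (2/5)(3/5)(2/5)(2/5)(2/5) = 0.01536; P(data | r = 4) = (1/5)(4/5)(1/5)(1/5)(1/5) = 0.00128.
Multiplying each by its prior: 1/4 · 0.08192 = 0.02048, 1/4 · 0.05184 = 0.01296, 1/4 · 0.01536 = 0.00384, 1/4 · 0.00128 = 0.00032; with total 0.0376.
The posterior is then P(r = 1 | data) = 0.54468, P(r = 2 | data) = 0.34468, P(r = 3 | data) = 0.10213, P(r = 4 | data) = 0.0085106.
So P(white next | data) = Σ P(white next | H) P(H | data) = (1/5)(0.54468) + (2/5)(0.34468) + (3/5)(0.10213) + (4/5)(0.0085106) = 0.31489.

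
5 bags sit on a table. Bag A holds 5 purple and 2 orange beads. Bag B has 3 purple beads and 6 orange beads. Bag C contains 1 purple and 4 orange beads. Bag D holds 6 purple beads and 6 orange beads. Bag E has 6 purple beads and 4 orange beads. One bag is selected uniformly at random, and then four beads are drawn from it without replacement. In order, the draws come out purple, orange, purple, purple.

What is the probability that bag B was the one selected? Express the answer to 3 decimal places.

0.038

The likelihood of the observed sequence under each hypothesis: P(data | bag A) = (5/7)(2/6)(4/5)(3/4) = 1/7; P(data | bag B) = (3/9)(6/8)(2/7)(1/6) = 1/84; P(data | bag C) = (1/5)(4/4)(0/3) = 0; P(data | bag D) = (6/12)(6/11)(5/10)(4/9) = 2/33; P(data | bag E) = (6/10)(4/9)(5/8)(4/7) = 2/21.
Weighting by the prior gives 1/5 · 1/7 = 1/35, 1/5 · 1/84 = 1/420, 1/5 · 0 = 0, 1/5 · 2/33 = 2/165, 1/5 · 2/21 = 2/105; these sum to 41/660.
Therefore the posterior P(bag B | data) = (1/420) / (41/660) = 11/287.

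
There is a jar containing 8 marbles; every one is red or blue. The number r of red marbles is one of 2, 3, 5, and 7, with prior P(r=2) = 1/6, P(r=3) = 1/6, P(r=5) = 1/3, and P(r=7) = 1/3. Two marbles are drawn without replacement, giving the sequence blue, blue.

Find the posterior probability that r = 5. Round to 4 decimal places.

Compute the likelihood of the observed sequence for each case: P(data | r = 2) = (6/8)(5/7) = 15/28; P(data | r = 3) = (5/8)(4/7) = 5/14; P(data | r = 5) = (3/8)(2/7) = 3/28; P(data | r = 7) = (1/8)(0/7) = 0.
The prior-weighted likelihoods are 1/6 · 15/28 = 5/56, 1/6 · 5/14 = 5/84, 1/3 · 3/28 = 1/28, 1/3 · 0 = 0; these sum to 31/168.
So P(r = 5 | data) = (1/28) / (31/168) = 6/31.

0.1935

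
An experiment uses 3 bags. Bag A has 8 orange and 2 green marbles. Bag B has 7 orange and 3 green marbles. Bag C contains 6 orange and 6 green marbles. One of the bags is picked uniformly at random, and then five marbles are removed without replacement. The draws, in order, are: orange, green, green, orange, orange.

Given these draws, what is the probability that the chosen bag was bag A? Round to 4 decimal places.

For each hypothesis, P(data | H) works out to: P(data | bag A) = (8/10)(2/9)(1/8)(7/7)(6/6) = 0.022222; P(data | bag B) = (7/10)(3/9)(2/8)(6/7)(5/6) = 0.041667; P(data | bag C) = (6/12)(6/11)(5/10)(5/9)(4/8) = 0.037879.
Multiplying each by its prior: 1/3 · 0.022222 = 0.0074074, 1/3 · 0.041667 = 0.013889, 1/3 · 0.037879 = 0.012626; these sum to 0.033923.
Hence P(bag A | data) = (0.0074074) / (0.033923) = 0.21836.

0.2184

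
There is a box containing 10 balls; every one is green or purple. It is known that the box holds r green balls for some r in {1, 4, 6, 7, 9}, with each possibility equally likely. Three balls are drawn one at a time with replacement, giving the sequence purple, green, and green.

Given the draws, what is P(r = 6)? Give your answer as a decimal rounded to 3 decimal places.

0.302

The likelihood of the observed sequence under each hypothesis: P(data | r = 1) = (9/10)(1/10)(1/10) = 0.009; P(data | r = 4) = (6/10)(4/10)(4/10) = 0.096; P(data | r = 6) = (4/10)(6/10)(6/10) = 0.144; P(data | r = 7) = (3/10)(7/10)(7/10) = 0.147; P(data | r = 9) = (1/10)(9/10)(9/10) = 0.081.
Weighting by the prior gives 1/5 · 0.009 = 0.0018, 1/5 · 0.096 = 0.0192, 1/5 · 0.144 = 0.0288, 1/5 · 0.147 = 0.0294, 1/5 · 0.081 = 0.0162; these sum to 0.0954.
So P(r = 6 | data) = (0.0288) / (0.0954) = 0.30189.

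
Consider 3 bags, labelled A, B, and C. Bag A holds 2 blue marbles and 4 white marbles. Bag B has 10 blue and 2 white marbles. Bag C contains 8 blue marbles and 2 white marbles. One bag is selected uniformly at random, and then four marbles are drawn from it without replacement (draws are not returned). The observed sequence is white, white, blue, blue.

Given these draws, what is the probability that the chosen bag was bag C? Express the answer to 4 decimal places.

The likelihood of the observed sequence under each hypothesis: P(data | bag A) = (4/6)(3/5)(2/4)(1/3) = 0.066667; P(data | bag B) = (2/12)(1/11)(10/10)(9/9) = 0.015152; P(data | bag C) = (2/10)(1/9)(8/8)(7/7) = 0.022222.
The prior-weighted likelihoods are 1/3 · 0.066667 = 0.022222, 1/3 · 0.015152 = 0.0050505, 1/3 · 0.022222 = 0.0074074; summing to 0.03468.
So P(bag C | data) = (0.0074074) / (0.03468) = 0.21359.

0.2136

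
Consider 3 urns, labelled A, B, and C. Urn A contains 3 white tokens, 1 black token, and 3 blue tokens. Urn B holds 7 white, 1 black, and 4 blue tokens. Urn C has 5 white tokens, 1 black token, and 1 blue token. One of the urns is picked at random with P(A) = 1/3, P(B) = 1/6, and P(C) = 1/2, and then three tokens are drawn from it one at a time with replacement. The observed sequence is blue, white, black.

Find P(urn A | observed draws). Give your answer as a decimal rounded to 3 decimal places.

0.467

Compute the likelihood of the observed sequence for each case: P(data | urn A) = (3/7)(3/7)(1/7) = 0.026239; P(data | urn B) = (4/12)(7/12)(1/12) = 0.016204; P(data | urn C) = (1/7)(5/7)(1/7) = 0.014577.
The prior-weighted likelihoods are 1/3 · 0.026239 = 0.0087464, 1/6 · 0.016204 = 0.0027006, 1/2 · 0.014577 = 0.0072886; these sum to 0.018736.
By Bayes' rule, P(urn A | data) = (0.0087464) / (0.018736) = 0.46683.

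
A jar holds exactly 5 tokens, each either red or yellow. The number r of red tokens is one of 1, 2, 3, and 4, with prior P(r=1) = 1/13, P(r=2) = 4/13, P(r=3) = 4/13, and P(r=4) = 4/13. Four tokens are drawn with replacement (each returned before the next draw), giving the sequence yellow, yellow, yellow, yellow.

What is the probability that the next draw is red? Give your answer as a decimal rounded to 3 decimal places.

Compute the likelihood of the observed sequence for each case: P(data | r = 1) = (4/5)(4/5)(4/5)(4/5) = 0.4096; P(data | r = 2) = (3/5)(3/5)(3/5)(3/5) = 0.1296; P(data | r = 3) = (2/5)(2/5)(2/5)(2/5) = 0.0256; P(data | r = 4) = (1/5)(1/5)(1/5)(1/5) = 0.0016.
Multiplying each by its prior: 1/13 · 0.4096 = 0.031508, 4/13 · 0.1296 = 0.039877, 4/13 · 0.0256 = 0.0078769, 4/13 · 0.0016 = 0.00049231; with total 0.079754.
Normalising, the posterior is P(r = 1 | data) = 0.39506, P(r = 2 | data) = 0.5, P(r = 3 | data) = 0.098765, P(r = 4 | data) = 0.0061728.
So P(red next | data) = Σ P(red next | H) P(H | data) = (1/5)(0.39506) + (2/5)(0.5) + (3/5)(0.098765) + (4/5)(0.0061728) = 0.34321.

0.343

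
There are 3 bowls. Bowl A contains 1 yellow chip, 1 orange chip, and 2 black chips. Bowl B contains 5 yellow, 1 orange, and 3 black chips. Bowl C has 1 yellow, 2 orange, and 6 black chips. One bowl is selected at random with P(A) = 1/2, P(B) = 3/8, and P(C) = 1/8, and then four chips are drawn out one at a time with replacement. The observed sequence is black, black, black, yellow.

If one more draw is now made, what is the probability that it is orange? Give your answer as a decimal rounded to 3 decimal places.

0.207

For each hypothesis, P(data | H) works out to: P(data | bowl A) = (2/4)(2/4)(2/4)(1/4) = 0.03125; P(data | bowl B) = (3/9)(3/9)(3/9)(5/9) = 0.020576; P(data | bowl C) = (6/9)(6/9)(6/9)(1/9) = 0.032922.
Weighting by the prior gives 1/2 · 0.03125 = 0.015625, 3/8 · 0.020576 = 0.007716, 1/8 · 0.032922 = 0.0041152; these sum to 0.027456.
Normalising, the posterior is P(bowl A | data) = 0.56909, P(bowl B | data) = 0.28103, P(bowl C | data) = 0.14988.
Averaging over the posterior, P(orange next | data) = (1/4)(0.56909) + (1/9)(0.28103) + (2/9)(0.14988) = 0.2068.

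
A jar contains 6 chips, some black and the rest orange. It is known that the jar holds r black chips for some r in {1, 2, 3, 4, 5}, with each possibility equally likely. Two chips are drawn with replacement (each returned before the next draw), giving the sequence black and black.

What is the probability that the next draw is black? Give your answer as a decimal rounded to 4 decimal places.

0.6818

Under each hypothesis, the probability of the observed sequence is: P(data | r = 1) = (1/6)(1/6) = 1/36; P(data | r = 2) = (2/6)(2/6) = 1/9; P(data | r = 3) = (3/6)(3/6) = 1/4; P(data | r = 4) = (4/6)(4/6) = 4/9; P(data | r = 5) = (5/6)(5/6) = 25/36.
The prior-weighted likelihoods are 1/5 · 1/36 = 1/180, 1/5 · 1/9 = 1/45, 1/5 · 1/4 = 1/20, 1/5 · 4/9 = 4/45, 1/5 · 25/36 = 5/36; summing to 11/36.
The posterior is then P(r = 1 | data) = 1/55, P(r = 2 | data) = 4/55, P(r = 3 | data) = 9/55, P(r = 4 | data) = 16/55, P(r = 5 | data) = 5/11.
The predictive probability is P(black next | data) = (1/6)(1/55) + (1/3)(4/55) + (1/2)(9/55) + (2/3)(16/55) + (5/6)(5/11) = 15/22.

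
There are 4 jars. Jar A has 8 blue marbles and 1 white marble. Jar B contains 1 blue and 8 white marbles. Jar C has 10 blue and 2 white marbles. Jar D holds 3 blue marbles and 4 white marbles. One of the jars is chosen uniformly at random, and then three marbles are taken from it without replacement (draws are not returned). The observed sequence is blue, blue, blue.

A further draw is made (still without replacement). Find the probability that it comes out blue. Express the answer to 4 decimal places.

Under each hypothesis, the probability of the observed sequence is: P(data | jar A) = (8/9)(7/8)(6/7) = 0.66667; P(data | jar B) = (1/9)(0/8) = 0; P(data | jar C) = (10/12)(9/11)(8/10) = 0.54545; P(data | jar D) = (3/7)(2/6)(1/5) = 0.028571.
The prior-weighted likelihoods are 1/4 · 0.66667 = 0.16667, 1/4 · 0 = 0, 1/4 · 0.54545 = 0.13636, 1/4 · 0.028571 = 0.0071429; summing to 0.31017.
Dividing through by the total gives posterior P(jar A | data) = 0.53733, P(jar B | data) = 0, P(jar C | data) = 0.43964, P(jar D | data) = 0.023029.
The predictive probability is P(blue next | data) = (5/6)(0.53733) + (7/9)(0.43964) + (0)(0.023029) = 0.78972.

0.7897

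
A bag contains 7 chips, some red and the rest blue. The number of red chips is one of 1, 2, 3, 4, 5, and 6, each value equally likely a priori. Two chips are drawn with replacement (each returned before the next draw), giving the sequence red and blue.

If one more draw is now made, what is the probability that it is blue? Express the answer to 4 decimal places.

The likelihood of the observed sequence under each hypothesis: P(data | r = 1) = (1/7)(6/7) = 6/49; P(data | r = 2) = (2/7)(5/7) = 10/49; P(data | r = 3) = (3/7)(4/7) = 12/49; P(data | r = 4) = (4/7)(3/7) = 12/49; P(data | r = 5) = (5/7)(2/7) = 10/49; P(data | r = 6) = (6/7)(1/7) = 6/49.
The prior-weighted likelihoods are 1/6 · 6/49 = 1/49, 1/6 · 10/49 = 5/147, 1/6 · 12/49 = 2/49, 1/6 · 12/49 = 2/49, 1/6 · 10/49 = 5/147, 1/6 · 6/49 = 1/49; these sum to 4/21.
Dividing through by the total gives posterior P(r = 1 | data) = 3/28, P(r = 2 | data) = 5/28, P(r = 3 | data) = 3/14, P(r = 4 | data) = 3/14, P(r = 5 | data) = 5/28, P(r = 6 | data) = 3/28.
The predictive probability is P(blue next | data) = (6/7)(3/28) + (5/7)(5/28) + (4/7)(3/14) + (3/7)(3/14) + (2/7)(5/28) + (1/7)(3/28) = 1/2.

0.5000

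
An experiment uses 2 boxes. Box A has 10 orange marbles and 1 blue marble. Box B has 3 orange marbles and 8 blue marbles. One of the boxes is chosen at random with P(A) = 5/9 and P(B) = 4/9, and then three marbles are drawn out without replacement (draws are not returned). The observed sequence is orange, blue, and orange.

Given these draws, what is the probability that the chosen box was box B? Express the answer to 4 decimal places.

For each hypothesis, P(data | H) works out to: P(data | box A) = (10/11)(1/10)(9/9) = 0.090909; P(data | box B) = (3/11)(8/10)(2/9) = 0.048485.
The prior-weighted likelihoods are 5/9 · 0.090909 = 0.050505, 4/9 · 0.048485 = 0.021549; with total 0.072054.
Hence P(box B | data) = (0.021549) / (0.072054) = 0.29907.

0.2991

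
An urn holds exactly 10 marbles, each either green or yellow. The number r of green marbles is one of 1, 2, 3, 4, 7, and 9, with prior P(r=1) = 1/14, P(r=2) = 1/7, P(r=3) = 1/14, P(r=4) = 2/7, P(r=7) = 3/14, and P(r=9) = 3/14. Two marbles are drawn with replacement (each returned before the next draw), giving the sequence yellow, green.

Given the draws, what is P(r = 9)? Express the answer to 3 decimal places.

0.109

Compute the likelihood of the observed sequence for each case: P(data | r = 1) = (9/10)(1/10) = 0.09; P(data | r = 2) = (8/10)(2/10) = 0.16; P(data | r = 3) = (7/10)(3/10) = 0.21; P(data | r = 4) = (6/10)(4/10) = 0.24; P(data | r = 7) = (3/10)(7/10) = 0.21; P(data | r = 9) = (1/10)(9/10) = 0.09.
The prior-weighted likelihoods are 1/14 · 0.09 = 0.0064286, 1/7 · 0.16 = 0.022857, 1/14 · 0.21 = 0.015, 2/7 · 0.24 = 0.068571, 3/14 · 0.21 = 0.045, 3/14 · 0.09 = 0.019286; with total 0.17714.
So P(r = 9 | data) = (0.019286) / (0.17714) = 0.10887.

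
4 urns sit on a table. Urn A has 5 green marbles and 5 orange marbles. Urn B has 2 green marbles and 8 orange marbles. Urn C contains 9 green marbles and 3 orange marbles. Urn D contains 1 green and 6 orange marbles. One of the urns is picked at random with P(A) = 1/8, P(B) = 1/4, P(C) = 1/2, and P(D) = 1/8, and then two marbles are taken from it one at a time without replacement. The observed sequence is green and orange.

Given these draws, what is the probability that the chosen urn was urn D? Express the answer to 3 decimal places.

0.090

For each hypothesis, P(data | H) works out to: P(data | urn A) = (5/10)(5/9) = 0.27778; P(data | urn B) = (2/10)(8/9) = 0.17778; P(data | urn C) = (9/12)(3/11) = 0.20455; P(data | urn D) = (1/7)(6/6) = 0.14286.
Weighting by the prior gives 1/8 · 0.27778 = 0.034722, 1/4 · 0.17778 = 0.044444, 1/2 · 0.20455 = 0.10227, 1/8 · 0.14286 = 0.017857; summing to 0.1993.
So P(urn D | data) = (0.017857) / (0.1993) = 0.089601.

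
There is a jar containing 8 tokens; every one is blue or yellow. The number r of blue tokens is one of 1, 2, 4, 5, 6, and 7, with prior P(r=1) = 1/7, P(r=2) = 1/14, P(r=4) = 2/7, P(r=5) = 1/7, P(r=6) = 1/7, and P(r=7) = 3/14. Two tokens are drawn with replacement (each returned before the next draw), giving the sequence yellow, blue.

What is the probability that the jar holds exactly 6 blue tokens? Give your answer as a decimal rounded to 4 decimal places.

Under each hypothesis, the probability of the observed sequence is: P(data | r = 1) = (7/8)(1/8) = 7/64; P(data | r = 2) = (6/8)(2/8) = 3/16; P(data | r = 4) = (4/8)(4/8) = 1/4; P(data | r = 5) = (3/8)(5/8) = 15/64; P(data | r = 6) = (2/8)(6/8) = 3/16; P(data | r = 7) = (1/8)(7/8) = 7/64.
The prior-weighted likelihoods are 1/7 · 7/64 = 1/64, 1/14 · 3/16 = 3/224, 2/7 · 1/4 = 1/14, 1/7 · 15/64 = 15/448, 1/7 · 3/16 = 3/112, 3/14 · 7/64 = 3/128; with total 165/896.
By Bayes' rule, P(r = 6 | data) = (3/112) / (165/896) = 8/55.

0.1455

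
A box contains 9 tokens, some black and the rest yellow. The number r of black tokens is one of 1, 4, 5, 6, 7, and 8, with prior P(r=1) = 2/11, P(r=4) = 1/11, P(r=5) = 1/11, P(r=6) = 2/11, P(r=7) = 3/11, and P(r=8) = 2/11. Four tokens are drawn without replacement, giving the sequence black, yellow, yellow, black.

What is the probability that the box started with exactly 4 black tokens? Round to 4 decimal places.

0.2198

Under each hypothesis, the probability of the observed sequence is: P(data | r = 1) = (1/9)(8/8)(7/7)(0/6) = 0; P(data | r = 4) = (4/9)(5/8)(4/7)(3/6) = 5/63; P(data | r = 5) = (5/9)(4/8)(3/7)(4/6) = 5/63; P(data | r = 6) = (6/9)(3/8)(2/7)(5/6) = 5/84; P(data | r = 7) = (7/9)(2/8)(1/7)(6/6) = 1/36; P(data | r = 8) = (8/9)(1/8)(0/7) = 0.
The prior-weighted likelihoods are 2/11 · 0 = 0, 1/11 · 5/63 = 5/693, 1/11 · 5/63 = 5/693, 2/11 · 5/84 = 5/462, 3/11 · 1/36 = 1/132, 2/11 · 0 = 0; summing to 13/396.
Hence P(r = 4 | data) = (5/693) / (13/396) = 20/91.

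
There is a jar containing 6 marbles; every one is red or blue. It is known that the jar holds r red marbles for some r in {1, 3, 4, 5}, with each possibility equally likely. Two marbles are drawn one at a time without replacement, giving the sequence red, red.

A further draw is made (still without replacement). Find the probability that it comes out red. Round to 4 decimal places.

0.5921

The likelihood of the observed sequence under each hypothesis: P(data | r = 1) = (1/6)(0/5) = 0; P(data | r = 3) = (3/6)(2/5) = 1/5; P(data | r = 4) = (4/6)(3/5) = 2/5; P(data | r = 5) = (5/6)(4/5) = 2/3.
Multiplying each by its prior: 1/4 · 0 = 0, 1/4 · 1/5 = 1/20, 1/4 · 2/5 = 1/10, 1/4 · 2/3 = 1/6; these sum to 19/60.
The posterior is then P(r = 1 | data) = 0, P(r = 3 | data) = 3/19, P(r = 4 | data) = 6/19, P(r = 5 | data) = 10/19.
So P(red next | data) = Σ P(red next | H) P(H | data) = (1/4)(3/19) + (1/2)(6/19) + (3/4)(10/19) = 45/76.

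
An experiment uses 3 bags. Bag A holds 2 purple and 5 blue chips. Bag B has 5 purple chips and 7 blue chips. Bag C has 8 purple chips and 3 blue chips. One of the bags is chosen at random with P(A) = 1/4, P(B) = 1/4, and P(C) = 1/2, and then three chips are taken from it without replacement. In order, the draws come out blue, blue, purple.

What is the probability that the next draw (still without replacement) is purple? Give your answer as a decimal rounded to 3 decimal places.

0.455

Compute the likelihood of the observed sequence for each case: P(data | bag A) = (5/7)(4/6)(2/5) = 0.19048; P(data | bag B) = (7/12)(6/11)(5/10) = 0.15909; P(data | bag C) = (3/11)(2/10)(8/9) = 0.048485.
Weighting by the prior gives 1/4 · 0.19048 = 0.047619, 1/4 · 0.15909 = 0.039773, 1/2 · 0.048485 = 0.024242; with total 0.11163.
The posterior is then P(bag A | data) = 0.42656, P(bag B | data) = 0.35628, P(bag C | data) = 0.21716.
The predictive probability is P(purple next | data) = (1/4)(0.42656) + (4/9)(0.35628) + (7/8)(0.21716) = 0.455.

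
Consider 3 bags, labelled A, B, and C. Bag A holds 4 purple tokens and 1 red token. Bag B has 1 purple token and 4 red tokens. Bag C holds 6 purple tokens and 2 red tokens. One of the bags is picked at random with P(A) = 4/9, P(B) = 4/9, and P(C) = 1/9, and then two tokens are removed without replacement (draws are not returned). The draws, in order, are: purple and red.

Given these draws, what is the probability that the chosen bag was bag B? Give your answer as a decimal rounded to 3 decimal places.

0.441

Under each hypothesis, the probability of the observed sequence is: P(data | bag A) = (4/5)(1/4) = 1/5; P(data | bag B) = (1/5)(4/4) = 1/5; P(data | bag C) = (6/8)(2/7) = 3/14.
Multiplying each by its prior: 4/9 · 1/5 = 4/45, 4/9 · 1/5 = 4/45, 1/9 · 3/14 = 1/42; these sum to 127/630.
Therefore the posterior P(bag B | data) = (4/45) / (127/630) = 56/127.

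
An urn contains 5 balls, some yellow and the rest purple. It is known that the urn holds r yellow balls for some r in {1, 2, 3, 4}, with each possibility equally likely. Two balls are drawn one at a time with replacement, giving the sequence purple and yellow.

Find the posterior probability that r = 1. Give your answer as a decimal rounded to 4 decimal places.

0.2000

The likelihood of the observed sequence under each hypothesis: P(data | r = 1) = (4/5)(1/5) = 4/25; P(data | r = 2) = (3/5)(2/5) = 6/25; P(data | r = 3) = (2/5)(3/5) = 6/25; P(data | r = 4) = (1/5)(4/5) = 4/25.
Multiplying each by its prior: 1/4 · 4/25 = 1/25, 1/4 · 6/25 = 3/50, 1/4 · 6/25 = 3/50, 1/4 · 4/25 = 1/25; these sum to 1/5.
Hence P(r = 1 | data) = (1/25) / (1/5) = 1/5.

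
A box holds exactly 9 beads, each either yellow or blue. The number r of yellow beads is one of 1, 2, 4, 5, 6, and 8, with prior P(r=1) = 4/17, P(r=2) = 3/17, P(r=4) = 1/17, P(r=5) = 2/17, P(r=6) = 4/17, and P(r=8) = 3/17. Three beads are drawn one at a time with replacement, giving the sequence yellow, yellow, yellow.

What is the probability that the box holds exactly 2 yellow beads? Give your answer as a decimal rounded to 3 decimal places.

0.009

Compute the likelihood of the observed sequence for each case: P(data | r = 1) = (1/9)(1/9)(1/9) = 0.0013717; P(data | r = 2) = (2/9)(2/9)(2/9) = 0.010974; P(data | r = 4) = (4/9)(4/9)(4/9) = 0.087791; P(data | r = 5) = (5/9)(5/9)(5/9) = 0.17147; P(data | r = 6) = (6/9)(6/9)(6/9) = 0.2963; P(data | r = 8) = (8/9)(8/9)(8/9) = 0.70233.
Multiplying each by its prior: 4/17 · 0.0013717 = 0.00032276, 3/17 · 0.010974 = 0.0019366, 1/17 · 0.087791 = 0.0051642, 2/17 · 0.17147 = 0.020173, 4/17 · 0.2963 = 0.069717, 3/17 · 0.70233 = 0.12394; these sum to 0.22125.
By Bayes' rule, P(r = 2 | data) = (0.0019366) / (0.22125) = 0.0087527.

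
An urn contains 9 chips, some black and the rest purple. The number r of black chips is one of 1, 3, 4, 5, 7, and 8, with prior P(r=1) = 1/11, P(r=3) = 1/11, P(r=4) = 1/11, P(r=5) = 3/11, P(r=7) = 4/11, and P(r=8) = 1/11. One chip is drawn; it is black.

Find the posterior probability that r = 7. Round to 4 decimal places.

Under each hypothesis, the probability of this draw is: P(data | r = 1) = (1/9) = 1/9; P(data | r = 3) = (3/9) = 1/3; P(data | r = 4) = (4/9) = 4/9; P(data | r = 5) = (5/9) = 5/9; P(data | r = 7) = (7/9) = 7/9; P(data | r = 8) = (8/9) = 8/9.
Multiplying each by its prior: 1/11 · 1/9 = 1/99, 1/11 · 1/3 = 1/33, 1/11 · 4/9 = 4/99, 3/11 · 5/9 = 5/33, 4/11 · 7/9 = 28/99, 1/11 · 8/9 = 8/99; summing to 59/99.
By Bayes' rule, P(r = 7 | data) = (28/99) / (59/99) = 28/59.

0.4746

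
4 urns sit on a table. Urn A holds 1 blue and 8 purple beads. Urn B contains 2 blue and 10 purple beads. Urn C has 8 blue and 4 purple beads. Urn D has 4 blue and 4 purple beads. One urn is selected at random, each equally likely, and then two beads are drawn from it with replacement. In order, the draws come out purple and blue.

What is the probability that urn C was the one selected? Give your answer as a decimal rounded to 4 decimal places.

For each hypothesis, P(data | H) works out to: P(data | urn A) = (8/9)(1/9) = 8/81; P(data | urn B) = (10/12)(2/12) = 5/36; P(data | urn C) = (4/12)(8/12) = 2/9; P(data | urn D) = (4/8)(4/8) = 1/4.
Weighting by the prior gives 1/4 · 8/81 = 2/81, 1/4 · 5/36 = 5/144, 1/4 · 2/9 = 1/18, 1/4 · 1/4 = 1/16; with total 115/648.
Hence P(urn C | data) = (1/18) / (115/648) = 36/115.

0.3130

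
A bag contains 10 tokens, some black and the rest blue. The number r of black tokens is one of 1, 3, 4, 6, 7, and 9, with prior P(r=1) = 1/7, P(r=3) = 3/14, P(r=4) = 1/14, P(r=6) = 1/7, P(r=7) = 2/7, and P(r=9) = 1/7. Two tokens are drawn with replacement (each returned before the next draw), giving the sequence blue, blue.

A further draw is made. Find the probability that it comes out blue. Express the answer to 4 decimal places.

0.7087

For each hypothesis, P(data | H) works out to: P(data | r = 1) = (9/10)(9/10) = 81/100; P(data | r = 3) = (7/10)(7/10) = 49/100; P(data | r = 4) = (6/10)(6/10) = 9/25; P(data | r = 6) = (4/10)(4/10) = 4/25; P(data | r = 7) = (3/10)(3/10) = 9/100; P(data | r = 9) = (1/10)(1/10) = 1/100.
Multiplying each by its prior: 1/7 · 81/100 = 81/700, 3/14 · 49/100 = 21/200, 1/14 · 9/25 = 9/350, 1/7 · 4/25 = 4/175, 2/7 · 9/100 = 9/350, 1/7 · 1/100 = 1/700; summing to 83/280.
Normalising, the posterior is P(r = 1 | data) = 0.39036, P(r = 3 | data) = 0.35422, P(r = 4 | data) = 0.086747, P(r = 6 | data) = 0.077108, P(r = 7 | data) = 0.086747, P(r = 9 | data) = 0.0048193.
So P(blue next | data) = Σ P(blue next | H) P(H | data) = (9/10)(0.39036) + (7/10)(0.35422) + (3/5)(0.086747) + (2/5)(0.077108) + (3/10)(0.086747) + (1/10)(0.0048193) = 0.70867.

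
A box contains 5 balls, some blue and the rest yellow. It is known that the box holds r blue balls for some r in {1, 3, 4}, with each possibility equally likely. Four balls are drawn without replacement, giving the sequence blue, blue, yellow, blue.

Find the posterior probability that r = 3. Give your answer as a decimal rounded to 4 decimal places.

Compute the likelihood of the observed sequence for each case: P(data | r = 1) = (1/5)(0/4) = 0; P(data | r = 3) = (3/5)(2/4)(2/3)(1/2) = 1/10; P(data | r = 4) = (4/5)(3/4)(1/3)(2/2) = 1/5.
The prior-weighted likelihoods are 1/3 · 0 = 0, 1/3 · 1/10 = 1/30, 1/3 · 1/5 = 1/15; summing to 1/10.
So P(r = 3 | data) = (1/30) / (1/10) = 1/3.

0.3333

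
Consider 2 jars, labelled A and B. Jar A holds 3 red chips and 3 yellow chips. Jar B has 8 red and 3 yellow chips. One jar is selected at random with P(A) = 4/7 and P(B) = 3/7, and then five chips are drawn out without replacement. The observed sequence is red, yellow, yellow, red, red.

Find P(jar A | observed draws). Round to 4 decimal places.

0.6471

Compute the likelihood of the observed sequence for each case: P(data | jar A) = (3/6)(3/5)(2/4)(2/3)(1/2) = 1/20; P(data | jar B) = (8/11)(3/10)(2/9)(7/8)(6/7) = 2/55.
Weighting by the prior gives 4/7 · 1/20 = 1/35, 3/7 · 2/55 = 6/385; summing to 17/385.
By Bayes' rule, P(jar A | data) = (1/35) / (17/385) = 11/17.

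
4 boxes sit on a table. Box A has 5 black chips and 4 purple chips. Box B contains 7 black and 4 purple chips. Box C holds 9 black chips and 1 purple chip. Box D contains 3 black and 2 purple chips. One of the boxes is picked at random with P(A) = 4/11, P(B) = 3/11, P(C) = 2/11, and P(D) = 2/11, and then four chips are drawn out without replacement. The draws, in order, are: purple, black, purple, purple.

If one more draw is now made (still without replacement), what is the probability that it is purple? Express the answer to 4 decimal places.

0.1836

Under each hypothesis, the probability of the observed sequence is: P(data | box A) = (4/9)(5/8)(3/7)(2/6) = 0.039683; P(data | box B) = (4/11)(7/10)(3/9)(2/8) = 0.021212; P(data | box C) = (1/10)(9/9)(0/8) = 0; P(data | box D) = (2/5)(3/4)(1/3)(0/2) = 0.
Multiplying each by its prior: 4/11 · 0.039683 = 0.01443, 3/11 · 0.021212 = 0.0057851, 2/11 · 0 = 0, 2/11 · 0 = 0; summing to 0.020215.
Normalising, the posterior is P(box A | data) = 0.71382, P(box B | data) = 0.28618, P(box C | data) = 0, P(box D | data) = 0.
So P(purple next | data) = Σ P(purple next | H) P(H | data) = (1/5)(0.71382) + (1/7)(0.28618) = 0.18365.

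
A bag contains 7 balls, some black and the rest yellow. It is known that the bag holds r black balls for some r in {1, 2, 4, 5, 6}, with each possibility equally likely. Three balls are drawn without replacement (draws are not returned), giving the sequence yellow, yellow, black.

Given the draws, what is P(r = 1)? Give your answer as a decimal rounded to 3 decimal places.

For each hypothesis, P(data | H) works out to: P(data | r = 1) = (6/7)(5/6)(1/5) = 1/7; P(data | r = 2) = (5/7)(4/6)(2/5) = 4/21; P(data | r = 4) = (3/7)(2/6)(4/5) = 4/35; P(data | r = 5) = (2/7)(1/6)(5/5) = 1/21; P(data | r = 6) = (1/7)(0/6) = 0.
Weighting by the prior gives 1/5 · 1/7 = 1/35, 1/5 · 4/21 = 4/105, 1/5 · 4/35 = 4/175, 1/5 · 1/21 = 1/105, 1/5 · 0 = 0; summing to 52/525.
Therefore the posterior P(r = 1 | data) = (1/35) / (52/525) = 15/52.

0.288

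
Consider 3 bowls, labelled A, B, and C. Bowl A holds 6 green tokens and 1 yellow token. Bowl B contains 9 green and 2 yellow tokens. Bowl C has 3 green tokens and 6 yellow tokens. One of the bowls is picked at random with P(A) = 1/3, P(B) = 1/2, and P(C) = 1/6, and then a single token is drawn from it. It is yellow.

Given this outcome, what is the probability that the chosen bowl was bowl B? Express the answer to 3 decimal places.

For each hypothesis, P(data | H) works out to: P(data | bowl A) = (1/7) = 1/7; P(data | bowl B) = (2/11) = 2/11; P(data | bowl C) = (6/9) = 2/3.
Weighting by the prior gives 1/3 · 1/7 = 1/21, 1/2 · 2/11 = 1/11, 1/6 · 2/3 = 1/9; with total 173/693.
Hence P(bowl B | data) = (1/11) / (173/693) = 63/173.

0.364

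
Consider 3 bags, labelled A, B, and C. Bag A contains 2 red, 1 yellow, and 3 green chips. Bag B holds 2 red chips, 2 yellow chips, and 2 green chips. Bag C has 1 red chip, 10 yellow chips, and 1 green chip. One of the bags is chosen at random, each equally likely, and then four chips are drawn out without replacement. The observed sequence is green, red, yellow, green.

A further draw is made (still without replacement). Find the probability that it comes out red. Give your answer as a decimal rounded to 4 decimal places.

0.5000

For each hypothesis, P(data | H) works out to: P(data | bag A) = (3/6)(2/5)(1/4)(2/3) = 1/30; P(data | bag B) = (2/6)(2/5)(2/4)(1/3) = 1/45; P(data | bag C) = (1/12)(1/11)(10/10)(0/9) = 0.
The prior-weighted likelihoods are 1/3 · 1/30 = 1/90, 1/3 · 1/45 = 1/135, 1/3 · 0 = 0; with total 1/54.
The posterior is then P(bag A | data) = 3/5, P(bag B | data) = 2/5, P(bag C | data) = 0.
Averaging over the posterior, P(red next | data) = (1/2)(3/5) + (1/2)(2/5) = 1/2.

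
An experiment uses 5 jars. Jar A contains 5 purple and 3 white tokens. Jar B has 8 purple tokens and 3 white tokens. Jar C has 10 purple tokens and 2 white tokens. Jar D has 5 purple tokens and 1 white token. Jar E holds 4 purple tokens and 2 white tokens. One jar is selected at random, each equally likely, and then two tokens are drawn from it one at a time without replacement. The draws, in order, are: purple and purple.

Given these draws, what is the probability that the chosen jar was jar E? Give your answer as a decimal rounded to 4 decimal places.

0.1530

Compute the likelihood of the observed sequence for each case: P(data | jar A) = (5/8)(4/7) = 0.35714; P(data | jar B) = (8/11)(7/10) = 0.50909; P(data | jar C) = (10/12)(9/11) = 0.68182; P(data | jar D) = (5/6)(4/5) = 0.66667; P(data | jar E) = (4/6)(3/5) = 0.4.
The prior-weighted likelihoods are 1/5 · 0.35714 = 0.071429, 1/5 · 0.50909 = 0.10182, 1/5 · 0.68182 = 0.13636, 1/5 · 0.66667 = 0.13333, 1/5 · 0.4 = 0.08; summing to 0.52294.
So P(jar E | data) = (0.08) / (0.52294) = 0.15298.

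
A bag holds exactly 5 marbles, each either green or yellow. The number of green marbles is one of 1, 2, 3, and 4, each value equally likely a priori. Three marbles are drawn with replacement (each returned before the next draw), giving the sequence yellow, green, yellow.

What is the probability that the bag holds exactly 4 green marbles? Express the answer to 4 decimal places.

Compute the likelihood of the observed sequence for each case: P(data | r = 1) = (4/5)(1/5)(4/5) = 16/125; P(data | r = 2) = (3/5)(2/5)(3/5) = 18/125; P(data | r = 3) = (2/5)(3/5)(2/5) = 12/125; P(data | r = 4) = (1/5)(4/5)(1/5) = 4/125.
The prior-weighted likelihoods are 1/4 · 16/125 = 4/125, 1/4 · 18/125 = 9/250, 1/4 · 12/125 = 3/125, 1/4 · 4/125 = 1/125; summing to 1/10.
So P(r = 4 | data) = (1/125) / (1/10) = 2/25.

0.0800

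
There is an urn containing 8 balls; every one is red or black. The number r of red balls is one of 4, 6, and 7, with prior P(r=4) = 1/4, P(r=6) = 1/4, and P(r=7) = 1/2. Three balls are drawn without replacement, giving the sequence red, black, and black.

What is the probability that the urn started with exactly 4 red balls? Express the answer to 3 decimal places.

0.800

The likelihood of the observed sequence under each hypothesis: P(data | r = 4) = (4/8)(4/7)(3/6) = 1/7; P(data | r = 6) = (6/8)(2/7)(1/6) = 1/28; P(data | r = 7) = (7/8)(1/7)(0/6) = 0.
Weighting by the prior gives 1/4 · 1/7 = 1/28, 1/4 · 1/28 = 1/112, 1/2 · 0 = 0; these sum to 5/112.
Hence P(r = 4 | data) = (1/28) / (5/112) = 4/5.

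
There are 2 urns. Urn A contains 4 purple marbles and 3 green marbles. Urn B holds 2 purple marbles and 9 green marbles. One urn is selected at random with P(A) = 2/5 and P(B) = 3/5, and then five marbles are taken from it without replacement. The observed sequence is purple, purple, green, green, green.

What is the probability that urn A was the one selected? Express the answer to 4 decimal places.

The likelihood of the observed sequence under each hypothesis: P(data | urn A) = (4/7)(3/6)(3/5)(2/4)(1/3) = 0.028571; P(data | urn B) = (2/11)(1/10)(9/9)(8/8)(7/7) = 0.018182.
Multiplying each by its prior: 2/5 · 0.028571 = 0.011429, 3/5 · 0.018182 = 0.010909; with total 0.022338.
So P(urn A | data) = (0.011429) / (0.022338) = 0.51163.

0.5116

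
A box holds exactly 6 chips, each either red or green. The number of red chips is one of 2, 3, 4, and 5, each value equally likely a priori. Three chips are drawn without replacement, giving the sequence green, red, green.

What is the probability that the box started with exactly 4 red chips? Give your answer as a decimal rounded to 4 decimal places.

0.1600

The likelihood of the observed sequence under each hypothesis: P(data | r = 2) = (4/6)(2/5)(3/4) = 1/5; P(data | r = 3) = (3/6)(3/5)(2/4) = 3/20; P(data | r = 4) = (2/6)(4/5)(1/4) = 1/15; P(data | r = 5) = (1/6)(5/5)(0/4) = 0.
The prior-weighted likelihoods are 1/4 · 1/5 = 1/20, 1/4 · 3/20 = 3/80, 1/4 · 1/15 = 1/60, 1/4 · 0 = 0; summing to 5/48.
So P(r = 4 | data) = (1/60) / (5/48) = 4/25.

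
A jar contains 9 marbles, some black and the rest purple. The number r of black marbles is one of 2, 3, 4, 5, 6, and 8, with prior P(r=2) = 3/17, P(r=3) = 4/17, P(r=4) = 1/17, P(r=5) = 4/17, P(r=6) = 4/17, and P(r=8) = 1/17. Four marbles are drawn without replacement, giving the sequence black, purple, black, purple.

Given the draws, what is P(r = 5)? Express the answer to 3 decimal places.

Under each hypothesis, the probability of the observed sequence is: P(data | r = 2) = (2/9)(7/8)(1/7)(6/6) = 0.027778; P(data | r = 3) = (3/9)(6/8)(2/7)(5/6) = 0.059524; P(data | r = 4) = (4/9)(5/8)(3/7)(4/6) = 0.079365; P(data | r = 5) = (5/9)(4/8)(4/7)(3/6) = 0.079365; P(data | r = 6) = (6/9)(3/8)(5/7)(2/6) = 0.059524; P(data | r = 8) = (8/9)(1/8)(7/7)(0/6) = 0.
Multiplying each by its prior: 3/17 · 0.027778 = 0.004902, 4/17 · 0.059524 = 0.014006, 1/17 · 0.079365 = 0.0046685, 4/17 · 0.079365 = 0.018674, 4/17 · 0.059524 = 0.014006, 1/17 · 0 = 0; with total 0.056256.
Hence P(r = 5 | data) = (0.018674) / (0.056256) = 0.33195.

0.332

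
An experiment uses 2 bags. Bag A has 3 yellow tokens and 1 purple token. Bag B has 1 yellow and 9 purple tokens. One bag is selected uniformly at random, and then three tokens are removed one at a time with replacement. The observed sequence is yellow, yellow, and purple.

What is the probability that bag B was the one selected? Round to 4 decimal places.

0.0602

The likelihood of the observed sequence under each hypothesis: P(data | bag A) = (3/4)(3/4)(1/4) = 0.14062; P(data | bag B) = (1/10)(1/10)(9/10) = 0.009.
The prior-weighted likelihoods are 1/2 · 0.14062 = 0.070312, 1/2 · 0.009 = 0.0045; these sum to 0.074813.
So P(bag B | data) = (0.0045) / (0.074813) = 0.06015.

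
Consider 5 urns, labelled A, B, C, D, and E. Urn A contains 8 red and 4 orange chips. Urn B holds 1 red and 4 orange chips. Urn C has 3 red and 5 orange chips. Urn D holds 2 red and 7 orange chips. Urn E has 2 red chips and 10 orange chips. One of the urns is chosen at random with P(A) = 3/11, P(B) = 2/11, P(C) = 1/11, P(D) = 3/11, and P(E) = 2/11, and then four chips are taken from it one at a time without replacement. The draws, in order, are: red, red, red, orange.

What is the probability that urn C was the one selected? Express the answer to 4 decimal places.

0.0500

Under each hypothesis, the probability of the observed sequence is: P(data | urn A) = (8/12)(7/11)(6/10)(4/9) = 0.11313; P(data | urn B) = (1/5)(0/4) = 0; P(data | urn C) = (3/8)(2/7)(1/6)(5/5) = 0.017857; P(data | urn D) = (2/9)(1/8)(0/7) = 0; P(data | urn E) = (2/12)(1/11)(0/10) = 0.
The prior-weighted likelihoods are 3/11 · 0.11313 = 0.030854, 2/11 · 0 = 0, 1/11 · 0.017857 = 0.0016234, 3/11 · 0 = 0, 2/11 · 0 = 0; these sum to 0.032477.
Therefore the posterior P(urn C | data) = (0.0016234) / (0.032477) = 0.049985.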